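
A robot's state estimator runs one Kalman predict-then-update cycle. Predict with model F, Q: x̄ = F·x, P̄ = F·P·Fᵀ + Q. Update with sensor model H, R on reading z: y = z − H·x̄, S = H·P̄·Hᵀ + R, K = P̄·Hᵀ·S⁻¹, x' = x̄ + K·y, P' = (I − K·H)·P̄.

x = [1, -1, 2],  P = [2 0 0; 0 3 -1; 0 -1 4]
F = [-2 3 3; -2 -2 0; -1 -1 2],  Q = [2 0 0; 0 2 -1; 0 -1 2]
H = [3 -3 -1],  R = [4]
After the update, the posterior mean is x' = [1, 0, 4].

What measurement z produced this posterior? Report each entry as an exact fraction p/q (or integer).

z = [-1]

x̄ = F·x = [1, 0, 4]
P̄ = F·P·Fᵀ + Q = [55 -4 16; -4 22 13; 16 13 27]
S = H·P̄·Hᵀ + R = [778]
K = P̄·Hᵀ·S⁻¹ = [161/778; -91/778; -9/389]
x' − x̄ = [0, 0, 0] = K·y
y = (KᵀK)⁻¹·Kᵀ·(x' − x̄) = [0]
z = y + H·x̄ = [0] + [-1] = [-1]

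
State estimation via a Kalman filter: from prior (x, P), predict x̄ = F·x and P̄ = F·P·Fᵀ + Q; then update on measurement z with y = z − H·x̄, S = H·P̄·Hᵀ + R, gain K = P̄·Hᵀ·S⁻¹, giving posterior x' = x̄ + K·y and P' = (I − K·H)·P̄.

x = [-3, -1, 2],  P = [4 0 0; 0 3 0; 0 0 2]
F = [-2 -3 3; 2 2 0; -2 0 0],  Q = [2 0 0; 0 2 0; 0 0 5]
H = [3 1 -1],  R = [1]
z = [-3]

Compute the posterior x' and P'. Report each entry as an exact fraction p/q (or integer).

x' = [539/351, -904/351, 1732/351]
P' = [2792/351 -4150/351 4087/351; -4150/351 7394/351 -5000/351; 4087/351 -5000/351 7250/351]

x̄ = F·x = [15, -8, 6]
P̄ = F·P·Fᵀ + Q = [63 -34 16; -34 30 -16; 16 -16 21]
y = z − H·x̄ = [-34]
S = H·P̄·Hᵀ + R = [351]
K = P̄·Hᵀ·S⁻¹ = [139/351; -56/351; 11/351]
x' = x̄ + K·y = [539/351, -904/351, 1732/351]
P' = (I − K·H)·P̄ = [2792/351 -4150/351 4087/351; -4150/351 7394/351 -5000/351; 4087/351 -5000/351 7250/351]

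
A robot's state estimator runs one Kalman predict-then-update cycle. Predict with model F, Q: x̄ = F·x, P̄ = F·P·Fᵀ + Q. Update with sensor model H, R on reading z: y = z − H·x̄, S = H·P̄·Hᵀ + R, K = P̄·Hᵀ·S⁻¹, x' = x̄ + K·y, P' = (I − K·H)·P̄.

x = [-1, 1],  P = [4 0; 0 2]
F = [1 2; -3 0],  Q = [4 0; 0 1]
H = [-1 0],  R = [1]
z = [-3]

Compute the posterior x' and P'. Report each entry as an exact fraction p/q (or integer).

x̄ = F·x = [1, 3]
P̄ = F·P·Fᵀ + Q = [16 -12; -12 37]
y = z − H·x̄ = [-2]
S = H·P̄·Hᵀ + R = [17]
K = P̄·Hᵀ·S⁻¹ = [-16/17; 12/17]
x' = x̄ + K·y = [49/17, 27/17]
P' = (I − K·H)·P̄ = [16/17 -12/17; -12/17 485/17]

x' = [49/17, 27/17]
P' = [16/17 -12/17; -12/17 485/17]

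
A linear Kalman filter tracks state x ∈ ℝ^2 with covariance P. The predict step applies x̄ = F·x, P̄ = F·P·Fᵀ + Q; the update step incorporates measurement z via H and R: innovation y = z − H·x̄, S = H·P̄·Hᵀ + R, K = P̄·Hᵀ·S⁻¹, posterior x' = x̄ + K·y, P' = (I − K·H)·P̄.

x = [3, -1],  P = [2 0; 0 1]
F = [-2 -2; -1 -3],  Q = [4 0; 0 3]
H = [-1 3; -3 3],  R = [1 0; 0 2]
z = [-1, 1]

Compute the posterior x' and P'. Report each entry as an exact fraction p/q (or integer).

x̄ = F·x = [-4, 0]
P̄ = F·P·Fᵀ + Q = [16 10; 10 14]
y = z − H·x̄ = [-5, -11]
S = H·P̄·Hᵀ + R = [83 54; 54 92]
K = P̄·Hᵀ·S⁻¹ = [113/236 -225/472; 287/590 -183/1180]
x' = x̄ + K·y = [-543/472, -857/1180]
P' = (I − K·H)·P̄ = [169/236 47/118; 47/118 87/295]

x' = [-543/472, -857/1180]
P' = [169/236 47/118; 47/118 87/295]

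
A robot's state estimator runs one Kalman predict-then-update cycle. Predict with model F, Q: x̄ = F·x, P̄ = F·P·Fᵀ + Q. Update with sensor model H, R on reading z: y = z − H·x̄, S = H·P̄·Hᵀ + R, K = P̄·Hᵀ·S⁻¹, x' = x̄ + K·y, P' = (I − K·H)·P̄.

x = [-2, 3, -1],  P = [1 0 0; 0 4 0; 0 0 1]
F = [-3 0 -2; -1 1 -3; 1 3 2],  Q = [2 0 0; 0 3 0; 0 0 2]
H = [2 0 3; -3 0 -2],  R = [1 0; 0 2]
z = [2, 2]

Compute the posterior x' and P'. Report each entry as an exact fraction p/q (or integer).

x' = [-23830/15851, 7712/15851, 195/121]
P' = [13142/15851 6818/15851 -82/121; 6818/15851 153720/15851 -40/121; -82/121 -40/121 78/121]

x̄ = F·x = [8, 8, 5]
P̄ = F·P·Fᵀ + Q = [15 9 -7; 9 17 5; -7 5 43]
y = z − H·x̄ = [-29, 36]
S = H·P̄·Hᵀ + R = [364 -257; -257 225]
K = P̄·Hᵀ·S⁻¹ = [-5942/15851 -8971/15851; -2084/15851 -4987/15851; 70/121 45/121]
x' = x̄ + K·y = [-23830/15851, 7712/15851, 195/121]
P' = (I − K·H)·P̄ = [13142/15851 6818/15851 -82/121; 6818/15851 153720/15851 -40/121; -82/121 -40/121 78/121]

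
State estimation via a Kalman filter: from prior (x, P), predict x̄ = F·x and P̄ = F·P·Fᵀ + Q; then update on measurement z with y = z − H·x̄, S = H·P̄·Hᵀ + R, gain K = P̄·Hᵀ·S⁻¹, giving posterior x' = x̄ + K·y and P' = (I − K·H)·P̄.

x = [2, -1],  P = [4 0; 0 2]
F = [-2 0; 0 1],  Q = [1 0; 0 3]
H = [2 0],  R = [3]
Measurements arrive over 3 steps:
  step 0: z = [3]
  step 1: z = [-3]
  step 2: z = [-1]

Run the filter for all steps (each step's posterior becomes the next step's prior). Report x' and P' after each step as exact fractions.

step 0: x̄ = F·x = [-4, -1]
step 0: P̄ = F·P·Fᵀ + Q = [17 0; 0 5]
step 0: y = z − H·x̄ = [11]
step 0: S = H·P̄·Hᵀ + R = [71]
step 0: K = P̄·Hᵀ·S⁻¹ = [34/71; 0]
step 0: x' = x̄ + K·y = [90/71, -1]
step 0: P' = (I − K·H)·P̄ = [51/71 0; 0 5]
step 1: x̄ = F·x = [-180/71, -1]
step 1: P̄ = F·P·Fᵀ + Q = [275/71 0; 0 8]
step 1: y = z − H·x̄ = [147/71]
step 1: S = H·P̄·Hᵀ + R = [1313/71]
step 1: K = P̄·Hᵀ·S⁻¹ = [550/1313; 0]
step 1: x' = x̄ + K·y = [-2190/1313, -1]
step 1: P' = (I − K·H)·P̄ = [825/1313 0; 0 8]
step 2: x̄ = F·x = [4380/1313, -1]
step 2: P̄ = F·P·Fᵀ + Q = [4613/1313 0; 0 11]
step 2: y = z − H·x̄ = [-10073/1313]
step 2: S = H·P̄·Hᵀ + R = [22391/1313]
step 2: K = P̄·Hᵀ·S⁻¹ = [9226/22391; 0]
step 2: x' = x̄ + K·y = [3914/22391, -1]
step 2: P' = (I − K·H)·P̄ = [13839/22391 0; 0 11]

step 0: x' = [90/71, -1], P' = [51/71 0; 0 5]
step 1: x' = [-2190/1313, -1], P' = [825/1313 0; 0 8]
step 2: x' = [3914/22391, -1], P' = [13839/22391 0; 0 11]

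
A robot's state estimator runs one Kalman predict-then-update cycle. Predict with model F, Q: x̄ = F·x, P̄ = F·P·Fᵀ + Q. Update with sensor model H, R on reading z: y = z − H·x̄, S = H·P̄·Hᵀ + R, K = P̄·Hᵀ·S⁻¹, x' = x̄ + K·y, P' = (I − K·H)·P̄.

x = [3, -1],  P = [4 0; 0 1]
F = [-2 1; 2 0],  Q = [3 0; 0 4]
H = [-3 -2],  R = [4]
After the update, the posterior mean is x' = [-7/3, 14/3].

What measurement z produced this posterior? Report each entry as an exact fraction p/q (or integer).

z = [-3]

x̄ = F·x = [-7, 6]
P̄ = F·P·Fᵀ + Q = [20 -16; -16 20]
S = H·P̄·Hᵀ + R = [72]
K = P̄·Hᵀ·S⁻¹ = [-7/18; 1/9]
x' − x̄ = [14/3, -4/3] = K·y
y = (KᵀK)⁻¹·Kᵀ·(x' − x̄) = [-12]
z = y + H·x̄ = [-12] + [9] = [-3]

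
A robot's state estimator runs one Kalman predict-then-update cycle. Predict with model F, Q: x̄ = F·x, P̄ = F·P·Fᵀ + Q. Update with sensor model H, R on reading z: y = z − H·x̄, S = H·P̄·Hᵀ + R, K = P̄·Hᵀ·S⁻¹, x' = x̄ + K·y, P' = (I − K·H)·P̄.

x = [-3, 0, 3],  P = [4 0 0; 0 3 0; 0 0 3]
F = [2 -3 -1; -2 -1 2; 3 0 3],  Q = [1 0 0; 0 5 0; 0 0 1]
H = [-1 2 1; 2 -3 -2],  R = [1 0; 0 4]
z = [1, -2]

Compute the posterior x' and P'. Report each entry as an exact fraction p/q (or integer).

x' = [-10319/4615, 904/923, -13396/4615]
P' = [148111/4615 1634/923 133064/4615; 1634/923 4616/923 -6388/923; 133064/4615 -6388/923 190016/4615]

x̄ = F·x = [-9, 12, 0]
P̄ = F·P·Fᵀ + Q = [47 -13 15; -13 36 -6; 15 -6 64]
y = z − H·x̄ = [-32, 52]
S = H·P̄·Hᵀ + R = [254 -427; -427 736]
K = P̄·Hᵀ·S⁻¹ = [1293/4615 1396/4615; 1210/923 549/923; -6928/4615 -4521/4615]
x' = x̄ + K·y = [-10319/4615, 904/923, -13396/4615]
P' = (I − K·H)·P̄ = [148111/4615 1634/923 133064/4615; 1634/923 4616/923 -6388/923; 133064/4615 -6388/923 190016/4615]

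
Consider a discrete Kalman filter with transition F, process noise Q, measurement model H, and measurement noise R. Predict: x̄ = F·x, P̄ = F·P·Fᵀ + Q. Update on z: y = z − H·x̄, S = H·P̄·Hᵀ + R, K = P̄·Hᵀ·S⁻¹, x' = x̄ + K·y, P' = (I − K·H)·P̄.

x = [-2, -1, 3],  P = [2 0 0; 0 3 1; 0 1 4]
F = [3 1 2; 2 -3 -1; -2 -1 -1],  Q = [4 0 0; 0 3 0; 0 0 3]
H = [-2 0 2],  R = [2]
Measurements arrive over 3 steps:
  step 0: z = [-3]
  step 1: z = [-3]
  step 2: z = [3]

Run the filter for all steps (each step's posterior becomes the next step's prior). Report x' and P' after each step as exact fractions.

step 0: x̄ = F·x = [-1, -4, 2]
step 0: P̄ = F·P·Fᵀ + Q = [45 -12 -26; -12 48 9; -26 9 20]
step 0: y = z − H·x̄ = [-9]
step 0: S = H·P̄·Hᵀ + R = [470]
step 0: K = P̄·Hᵀ·S⁻¹ = [-71/235; 21/235; 46/235]
step 0: x' = x̄ + K·y = [404/235, -1129/235, 56/235]
step 0: P' = (I − K·H)·P̄ = [493/235 162/235 422/235; 162/235 10398/235 183/235; 422/235 183/235 468/235]
step 1: x̄ = F·x = [39/47, 4139/235, 53/47]
step 1: P̄ = F·P·Fᵀ + Q = [4883/47 -6233/47 -3721/47; -6233/47 94193/235 6214/47; -3721/47 6214/47 3249/47]
step 1: y = z − H·x̄ = [-169/47]
step 1: S = H·P̄·Hᵀ + R = [62390/47]
step 1: K = P̄·Hᵀ·S⁻¹ = [-8604/31195; 12447/31195; 82/367]
step 1: x' = x̄ + K·y = [56823/31195, 504674/31195, 119/367]
step 1: P' = (I − K·H)·P̄ = [90799/31195 420203/31195 967/367; 420203/31195 5910947/31195 5090/367; 967/367 5090/367 1049/367]
step 2: x̄ = F·x = [695373/31195, -1410491/31195, -125687/6239]
step 2: P̄ = F·P·Fᵀ + Q = [12447736/31195 -23254153/31195 -10608401/31195; -23254153/31195 50969153/31195 20870222/31195; -10608401/31195 20870222/31195 1866357/6239]
step 2: y = z − H·x̄ = [2741201/31195]
step 2: S = H·P̄·Hᵀ + R = [172047682/31195]
step 2: K = P̄·Hᵀ·S⁻¹ = [-23056137/86023841; 44124375/86023841; 19940186/86023841]
step 2: x' = x̄ + K·y = [-542210196/430119205, -61239404/430119205, 96115609/430119205]
step 2: P' = (I − K·H)·P̄ = [1223137642/430119205 5491859243/430119205 1107856957/430119205; 5491859243/430119205 78641028257/430119205 5712481118/430119205; 1107856957/430119205 5712481118/430119205 1207557887/430119205]

step 0: x' = [404/235, -1129/235, 56/235], P' = [493/235 162/235 422/235; 162/235 10398/235 183/235; 422/235 183/235 468/235]
step 1: x' = [56823/31195, 504674/31195, 119/367], P' = [90799/31195 420203/31195 967/367; 420203/31195 5910947/31195 5090/367; 967/367 5090/367 1049/367]
step 2: x' = [-542210196/430119205, -61239404/430119205, 96115609/430119205], P' = [1223137642/430119205 5491859243/430119205 1107856957/430119205; 5491859243/430119205 78641028257/430119205 5712481118/430119205; 1107856957/430119205 5712481118/430119205 1207557887/430119205]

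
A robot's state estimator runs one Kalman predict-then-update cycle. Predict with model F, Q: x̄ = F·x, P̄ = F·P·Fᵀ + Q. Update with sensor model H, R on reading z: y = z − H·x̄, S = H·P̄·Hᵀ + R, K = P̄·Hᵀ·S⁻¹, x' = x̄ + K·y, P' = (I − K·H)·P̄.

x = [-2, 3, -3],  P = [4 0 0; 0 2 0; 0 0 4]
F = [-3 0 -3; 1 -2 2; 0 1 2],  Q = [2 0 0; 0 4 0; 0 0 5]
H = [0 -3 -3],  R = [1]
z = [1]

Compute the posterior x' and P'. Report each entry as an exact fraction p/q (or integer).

x̄ = F·x = [15, -14, -3]
P̄ = F·P·Fᵀ + Q = [74 -36 -24; -36 32 12; -24 12 23]
y = z − H·x̄ = [-50]
S = H·P̄·Hᵀ + R = [712]
K = P̄·Hᵀ·S⁻¹ = [45/178; -33/178; -105/712]
x' = x̄ + K·y = [210/89, -421/89, 1557/356]
P' = (I − K·H)·P̄ = [2536/89 -234/89 453/178; -234/89 670/89 -1329/178; 453/178 -1329/178 5351/712]

x' = [210/89, -421/89, 1557/356]
P' = [2536/89 -234/89 453/178; -234/89 670/89 -1329/178; 453/178 -1329/178 5351/712]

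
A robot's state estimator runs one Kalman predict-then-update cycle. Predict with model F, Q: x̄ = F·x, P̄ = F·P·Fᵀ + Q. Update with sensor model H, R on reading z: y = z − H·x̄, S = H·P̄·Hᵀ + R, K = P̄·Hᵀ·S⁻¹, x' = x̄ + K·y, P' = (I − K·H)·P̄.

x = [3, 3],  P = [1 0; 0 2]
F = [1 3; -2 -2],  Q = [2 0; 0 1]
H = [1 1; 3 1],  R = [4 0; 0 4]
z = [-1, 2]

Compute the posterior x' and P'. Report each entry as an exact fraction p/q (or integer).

x̄ = F·x = [12, -12]
P̄ = F·P·Fᵀ + Q = [21 -14; -14 13]
y = z − H·x̄ = [-1, -22]
S = H·P̄·Hᵀ + R = [10 20; 20 122]
K = P̄·Hᵀ·S⁻¹ = [-63/410 35/82; 229/410 -27/82]
x' = x̄ + K·y = [1133/410, -2179/410]
P' = (I − K·H)·P̄ = [238/205 -364/205; -364/205 822/205]

x' = [1133/410, -2179/410]
P' = [238/205 -364/205; -364/205 822/205]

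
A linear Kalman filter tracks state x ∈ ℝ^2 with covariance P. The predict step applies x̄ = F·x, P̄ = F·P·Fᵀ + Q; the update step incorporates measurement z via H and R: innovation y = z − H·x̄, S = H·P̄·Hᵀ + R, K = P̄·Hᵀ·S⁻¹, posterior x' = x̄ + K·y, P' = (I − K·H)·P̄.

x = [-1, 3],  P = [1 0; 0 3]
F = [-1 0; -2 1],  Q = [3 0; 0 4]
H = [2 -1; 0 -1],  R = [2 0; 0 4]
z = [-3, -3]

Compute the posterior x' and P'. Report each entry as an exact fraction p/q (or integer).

x' = [7/19, 69/19]
P' = [136/133 24/19; 24/19 52/19]

x̄ = F·x = [1, 5]
P̄ = F·P·Fᵀ + Q = [4 2; 2 11]
y = z − H·x̄ = [0, 2]
S = H·P̄·Hᵀ + R = [21 7; 7 15]
K = P̄·Hᵀ·S⁻¹ = [52/133 -6/19; -2/19 -13/19]
x' = x̄ + K·y = [7/19, 69/19]
P' = (I − K·H)·P̄ = [136/133 24/19; 24/19 52/19]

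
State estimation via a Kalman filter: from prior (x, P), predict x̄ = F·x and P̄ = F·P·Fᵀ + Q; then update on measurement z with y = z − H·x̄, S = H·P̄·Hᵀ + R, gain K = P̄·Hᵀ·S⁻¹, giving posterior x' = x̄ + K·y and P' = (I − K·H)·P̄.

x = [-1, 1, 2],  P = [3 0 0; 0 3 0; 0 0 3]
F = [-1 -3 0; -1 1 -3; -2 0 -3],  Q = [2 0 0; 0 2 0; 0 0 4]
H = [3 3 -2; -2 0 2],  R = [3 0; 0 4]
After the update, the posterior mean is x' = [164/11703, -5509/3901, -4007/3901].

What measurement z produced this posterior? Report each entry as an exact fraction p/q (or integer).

z = [-2, -2]

x̄ = F·x = [-2, -4, -4]
P̄ = F·P·Fᵀ + Q = [32 -6 6; -6 35 33; 6 33 43]
S = H·P̄·Hᵀ + R = [202 -70; -70 256]
K = P̄·Hᵀ·S⁻¹ = [3314/11703 -1471/11703; 903/3901 2871/7802; 1093/3901 2853/7802]
x' − x̄ = [23570/11703, 10095/3901, 11597/3901] = K·y
y = (KᵀK)⁻¹·Kᵀ·(x' − x̄) = [8, 2]
z = y + H·x̄ = [8, 2] + [-10, -4] = [-2, -2]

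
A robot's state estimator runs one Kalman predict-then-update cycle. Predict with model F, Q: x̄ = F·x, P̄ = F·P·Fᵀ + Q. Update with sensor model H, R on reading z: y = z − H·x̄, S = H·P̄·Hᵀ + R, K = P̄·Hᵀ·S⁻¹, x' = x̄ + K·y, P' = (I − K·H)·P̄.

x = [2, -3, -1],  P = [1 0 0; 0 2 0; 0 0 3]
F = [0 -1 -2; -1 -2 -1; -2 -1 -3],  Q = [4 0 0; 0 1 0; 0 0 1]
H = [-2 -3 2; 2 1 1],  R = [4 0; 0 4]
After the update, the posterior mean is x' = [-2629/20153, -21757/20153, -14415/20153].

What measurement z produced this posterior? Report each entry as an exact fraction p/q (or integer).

x̄ = F·x = [5, 5, 2]
P̄ = F·P·Fᵀ + Q = [18 10 20; 10 13 15; 20 15 34]
S = H·P̄·Hᵀ + R = [109 -98; -98 273]
K = P̄·Hᵀ·S⁻¹ = [-90/2879 4646/20153; -459/2879 2390/20153; 583/2879 8035/20153]
x' − x̄ = [-103394/20153, -122522/20153, -54721/20153] = K·y
y = (KᵀK)⁻¹·Kᵀ·(x' − x̄) = [24, -19]
z = y + H·x̄ = [24, -19] + [-21, 17] = [3, -2]

z = [3, -2]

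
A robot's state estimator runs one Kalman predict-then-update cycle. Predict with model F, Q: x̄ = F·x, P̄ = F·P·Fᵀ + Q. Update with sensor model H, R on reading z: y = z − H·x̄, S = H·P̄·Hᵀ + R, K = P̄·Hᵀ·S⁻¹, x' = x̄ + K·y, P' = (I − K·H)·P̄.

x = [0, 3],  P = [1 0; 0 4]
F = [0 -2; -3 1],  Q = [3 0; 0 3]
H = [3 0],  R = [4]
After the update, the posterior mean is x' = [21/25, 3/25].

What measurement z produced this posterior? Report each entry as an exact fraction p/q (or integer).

z = [3]

x̄ = F·x = [-6, 3]
P̄ = F·P·Fᵀ + Q = [19 -8; -8 16]
S = H·P̄·Hᵀ + R = [175]
K = P̄·Hᵀ·S⁻¹ = [57/175; -24/175]
x' − x̄ = [171/25, -72/25] = K·y
y = (KᵀK)⁻¹·Kᵀ·(x' − x̄) = [21]
z = y + H·x̄ = [21] + [-18] = [3]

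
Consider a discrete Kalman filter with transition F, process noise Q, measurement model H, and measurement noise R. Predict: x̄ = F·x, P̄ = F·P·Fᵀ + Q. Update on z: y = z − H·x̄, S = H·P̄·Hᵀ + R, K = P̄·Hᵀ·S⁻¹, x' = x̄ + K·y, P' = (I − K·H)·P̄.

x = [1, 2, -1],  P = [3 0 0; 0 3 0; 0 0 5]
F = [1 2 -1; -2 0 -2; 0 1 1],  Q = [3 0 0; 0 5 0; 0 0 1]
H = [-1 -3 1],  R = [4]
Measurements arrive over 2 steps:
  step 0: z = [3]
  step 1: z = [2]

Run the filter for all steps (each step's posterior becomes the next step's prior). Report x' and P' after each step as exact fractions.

step 0: x̄ = F·x = [6, 0, 1]
step 0: P̄ = F·P·Fᵀ + Q = [23 4 1; 4 37 -10; 1 -10 9]
step 0: y = z − H·x̄ = [8]
step 0: S = H·P̄·Hᵀ + R = [451]
step 0: K = P̄·Hᵀ·S⁻¹ = [-34/451; -125/451; 38/451]
step 0: x' = x̄ + K·y = [2434/451, -1000/451, 755/451]
step 0: P' = (I − K·H)·P̄ = [9217/451 -2446/451 1743/451; -2446/451 1062/451 240/451; 1743/451 240/451 2615/451]
step 1: x̄ = F·x = [-321/451, -6378/451, -245/451]
step 1: P̄ = F·P·Fᵀ + Q = [3203/451 -4380/451 -954/451; -4380/451 63527/451 -4304/451; -954/451 -4304/451 4608/451]
step 1: y = z − H·x̄ = [-18308/451]
step 1: S = H·P̄·Hᵀ + R = [582810/451]
step 1: K = P̄·Hᵀ·S⁻¹ = [8983/582810; -38101/116562; 3079/97135]
step 1: x' = x̄ + K·y = [-389737/291405, -50864/58281, -177757/97135]
step 1: P' = (I − K·H)·P̄ = [3960191/582810 -373127/116562 -266797/97135; -373127/116562 324619/116562 74721/19427; -266797/97135 74721/19427 866334/97135]

step 0: x' = [2434/451, -1000/451, 755/451], P' = [9217/451 -2446/451 1743/451; -2446/451 1062/451 240/451; 1743/451 240/451 2615/451]
step 1: x' = [-389737/291405, -50864/58281, -177757/97135], P' = [3960191/582810 -373127/116562 -266797/97135; -373127/116562 324619/116562 74721/19427; -266797/97135 74721/19427 866334/97135]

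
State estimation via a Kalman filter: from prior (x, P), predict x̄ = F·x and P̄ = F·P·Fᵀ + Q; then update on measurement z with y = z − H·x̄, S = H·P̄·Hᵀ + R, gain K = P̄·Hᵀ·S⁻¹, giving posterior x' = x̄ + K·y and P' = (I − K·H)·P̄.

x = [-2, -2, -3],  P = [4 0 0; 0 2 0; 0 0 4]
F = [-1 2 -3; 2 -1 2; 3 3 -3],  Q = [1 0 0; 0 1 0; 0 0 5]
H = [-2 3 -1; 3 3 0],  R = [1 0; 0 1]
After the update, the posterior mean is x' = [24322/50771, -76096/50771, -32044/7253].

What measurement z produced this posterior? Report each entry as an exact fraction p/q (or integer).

z = [-1, -3]

x̄ = F·x = [7, -8, -3]
P̄ = F·P·Fᵀ + Q = [49 -36 36; -36 35 -6; 36 -6 95]
S = H·P̄·Hᵀ + R = [1219 -177; -177 109]
K = P̄·Hᵀ·S⁻¹ = [-19475/101542 4707/101542; 9708/50771 14367/50771; -605/14506 10995/14506]
x' − x̄ = [-331075/50771, 330072/50771, -10285/7253] = K·y
y = (KᵀK)⁻¹·Kᵀ·(x' − x̄) = [34, 0]
z = y + H·x̄ = [34, 0] + [-35, -3] = [-1, -3]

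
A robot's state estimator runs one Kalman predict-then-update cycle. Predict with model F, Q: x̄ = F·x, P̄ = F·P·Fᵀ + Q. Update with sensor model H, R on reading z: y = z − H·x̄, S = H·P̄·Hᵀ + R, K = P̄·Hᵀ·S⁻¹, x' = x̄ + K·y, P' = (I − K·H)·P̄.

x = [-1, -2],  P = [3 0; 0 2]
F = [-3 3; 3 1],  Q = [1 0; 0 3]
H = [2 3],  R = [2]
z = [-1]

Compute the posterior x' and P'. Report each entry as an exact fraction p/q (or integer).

x' = [-43/111, -5/37]
P' = [9371/222 -1038/37; -1038/37 698/37]

x̄ = F·x = [-3, -5]
P̄ = F·P·Fᵀ + Q = [46 -21; -21 32]
y = z − H·x̄ = [20]
S = H·P̄·Hᵀ + R = [222]
K = P̄·Hᵀ·S⁻¹ = [29/222; 9/37]
x' = x̄ + K·y = [-43/111, -5/37]
P' = (I − K·H)·P̄ = [9371/222 -1038/37; -1038/37 698/37]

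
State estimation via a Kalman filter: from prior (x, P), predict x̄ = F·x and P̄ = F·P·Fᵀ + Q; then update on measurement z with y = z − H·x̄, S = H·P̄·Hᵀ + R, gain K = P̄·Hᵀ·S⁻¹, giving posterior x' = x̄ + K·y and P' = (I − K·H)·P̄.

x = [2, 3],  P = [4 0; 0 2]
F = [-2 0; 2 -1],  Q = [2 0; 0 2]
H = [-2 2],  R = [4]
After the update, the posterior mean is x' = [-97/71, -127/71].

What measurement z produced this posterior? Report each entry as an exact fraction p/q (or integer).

x̄ = F·x = [-4, 1]
P̄ = F·P·Fᵀ + Q = [18 -16; -16 20]
S = H·P̄·Hᵀ + R = [284]
K = P̄·Hᵀ·S⁻¹ = [-17/71; 18/71]
x' − x̄ = [187/71, -198/71] = K·y
y = (KᵀK)⁻¹·Kᵀ·(x' − x̄) = [-11]
z = y + H·x̄ = [-11] + [10] = [-1]

z = [-1]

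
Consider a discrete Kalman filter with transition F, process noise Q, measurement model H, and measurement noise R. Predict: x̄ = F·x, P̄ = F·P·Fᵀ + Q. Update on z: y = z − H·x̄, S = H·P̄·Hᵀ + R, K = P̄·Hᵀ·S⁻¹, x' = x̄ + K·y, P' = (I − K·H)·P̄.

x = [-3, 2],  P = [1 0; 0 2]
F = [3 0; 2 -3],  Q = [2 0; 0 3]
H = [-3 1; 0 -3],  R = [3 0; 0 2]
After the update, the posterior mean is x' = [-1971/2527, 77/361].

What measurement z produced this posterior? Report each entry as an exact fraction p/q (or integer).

x̄ = F·x = [-9, -12]
P̄ = F·P·Fᵀ + Q = [11 6; 6 25]
S = H·P̄·Hᵀ + R = [91 -21; -21 227]
K = P̄·Hᵀ·S⁻¹ = [-6507/20216 -315/2888; 1/1444 -477/1444]
x' − x̄ = [20772/2527, 4409/361] = K·y
y = (KᵀK)⁻¹·Kᵀ·(x' − x̄) = [-13, -37]
z = y + H·x̄ = [-13, -37] + [15, 36] = [2, -1]

z = [2, -1]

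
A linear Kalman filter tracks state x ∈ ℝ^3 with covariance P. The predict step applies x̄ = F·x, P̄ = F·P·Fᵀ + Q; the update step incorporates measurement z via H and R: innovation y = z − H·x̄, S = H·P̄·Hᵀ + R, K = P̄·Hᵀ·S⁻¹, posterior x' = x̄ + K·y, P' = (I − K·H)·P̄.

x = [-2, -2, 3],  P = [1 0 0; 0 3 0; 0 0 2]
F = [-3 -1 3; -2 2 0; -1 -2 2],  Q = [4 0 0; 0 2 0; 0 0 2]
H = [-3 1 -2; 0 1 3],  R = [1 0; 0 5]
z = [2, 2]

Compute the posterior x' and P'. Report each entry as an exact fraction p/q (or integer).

x' = [24728/18769, 79788/18769, -14845/18769]
P' = [86941/18769 151326/18769 -52557/18769; 151326/18769 281194/18769 -87708/18769; -52557/18769 -87708/18769 35686/18769]

x̄ = F·x = [17, 0, 12]
P̄ = F·P·Fᵀ + Q = [34 0 21; 0 18 -10; 21 -10 23]
y = z − H·x̄ = [77, -34]
S = H·P̄·Hᵀ + R = [709 -319; -319 170]
K = P̄·Hᵀ·S⁻¹ = [-4383/18769 -1269/18769; 2632/18769 3614/18769; -1409/18769 3870/18769]
x' = x̄ + K·y = [24728/18769, 79788/18769, -14845/18769]
P' = (I − K·H)·P̄ = [86941/18769 151326/18769 -52557/18769; 151326/18769 281194/18769 -87708/18769; -52557/18769 -87708/18769 35686/18769]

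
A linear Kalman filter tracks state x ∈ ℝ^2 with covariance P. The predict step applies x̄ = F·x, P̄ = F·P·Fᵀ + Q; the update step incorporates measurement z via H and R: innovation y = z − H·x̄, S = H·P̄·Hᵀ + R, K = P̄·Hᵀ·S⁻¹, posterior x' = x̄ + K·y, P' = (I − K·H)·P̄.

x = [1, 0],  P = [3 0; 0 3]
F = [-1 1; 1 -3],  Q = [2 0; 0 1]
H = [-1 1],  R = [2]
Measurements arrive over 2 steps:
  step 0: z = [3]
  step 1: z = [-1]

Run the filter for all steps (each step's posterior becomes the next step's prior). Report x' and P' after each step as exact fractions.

step 0: x' = [-17/13, 108/65], P' = [24/13 16/13; 16/13 166/65]
step 1: x' = [633/727, -452/727], P' = [3868/2181 920/727; 920/727 1918/727]

step 0: x̄ = F·x = [-1, 1]
step 0: P̄ = F·P·Fᵀ + Q = [8 -12; -12 31]
step 0: y = z − H·x̄ = [1]
step 0: S = H·P̄·Hᵀ + R = [65]
step 0: K = P̄·Hᵀ·S⁻¹ = [-4/13; 43/65]
step 0: x' = x̄ + K·y = [-17/13, 108/65]
step 0: P' = (I − K·H)·P̄ = [24/13 16/13; 16/13 166/65]
step 1: x̄ = F·x = [193/65, -409/65]
step 1: P̄ = F·P·Fᵀ + Q = [256/65 -298/65; -298/65 1199/65]
step 1: y = z − H·x̄ = [537/65]
step 1: S = H·P̄·Hᵀ + R = [2181/65]
step 1: K = P̄·Hᵀ·S⁻¹ = [-554/2181; 499/727]
step 1: x' = x̄ + K·y = [633/727, -452/727]
step 1: P' = (I − K·H)·P̄ = [3868/2181 920/727; 920/727 1918/727]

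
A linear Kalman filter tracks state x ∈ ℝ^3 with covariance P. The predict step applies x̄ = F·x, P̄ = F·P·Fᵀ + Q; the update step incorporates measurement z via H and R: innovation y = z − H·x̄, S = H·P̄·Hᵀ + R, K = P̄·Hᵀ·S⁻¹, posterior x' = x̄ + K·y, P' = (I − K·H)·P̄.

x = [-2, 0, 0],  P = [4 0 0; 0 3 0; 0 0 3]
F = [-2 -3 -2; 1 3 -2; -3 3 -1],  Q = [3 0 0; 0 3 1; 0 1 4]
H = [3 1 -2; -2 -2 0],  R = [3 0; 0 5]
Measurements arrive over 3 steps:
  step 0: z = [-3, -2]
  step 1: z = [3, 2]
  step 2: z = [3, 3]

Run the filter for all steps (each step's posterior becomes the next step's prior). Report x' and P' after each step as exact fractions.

step 0: x' = [400363/115257, -282551/115257, 632267/115257], P' = [1982681/115257 -1936156/115257 1970776/115257; -1936156/115257 2030021/115257 -1854641/115257; 1970776/115257 -1854641/115257 2079293/115257]
step 1: x' = [7131577654/11231620955, -20040993864/11231620955, -15208624749/11231620955], P' = [263049793631/112316209550 -100808681213/56158104775 132521401877/56158104775; -100808681213/56158104775 139883543623/56158104775 -66687489142/56158104775; 132521401877/56158104775 -66687489142/56158104775 193073073793/56158104775]
step 2: x' = [-8467297025318900/13890094515782669, -11299565887990541/13890094515782669, -40645228747201534/13890094515782669], P' = [32523412286553888/13890094515782669 -24964425648759438/13890094515782669 32724861529278006/13890094515782669; -24964425648759438/13890094515782669 34505823985192193/13890094515782669 -16629454640455181/13890094515782669; 32724861529278006/13890094515782669 -16629454640455181/13890094515782669 47520821458372211/13890094515782669]

step 0: x̄ = F·x = [4, -2, 6]
step 0: P̄ = F·P·Fᵀ + Q = [58 -23 3; -23 46 22; 3 22 70]
step 0: y = z − H·x̄ = [-1, 2]
step 0: S = H·P̄·Hᵀ + R = [589 -156; -156 237]
step 0: K = P̄·Hᵀ·S⁻¹ = [7815/38419 -18610/115257; -7685/38419 -37546/115257; -11211/38419 -46454/115257]
step 0: x' = x̄ + K·y = [400363/115257, -282551/115257, 632267/115257]
step 0: P' = (I − K·H)·P̄ = [1982681/115257 -1936156/115257 1970776/115257; -1936156/115257 2030021/115257 -1854641/115257; 1970776/115257 -1854641/115257 2079293/115257]
step 1: x̄ = F·x = [-405869/38419, -570608/38419, -2681009/115257]
step 1: P̄ = F·P·Fᵀ + Q = [1713500/38419 2482859/38419 4435382/38419; 2482859/38419 10557155/38419 18252858/38419; 4435382/38419 18252858/38419 96457949/115257]
step 1: y = z − H·x̄ = [348398/115257, -1876116/38419]
step 1: S = H·P̄·Hᵀ + R = [130096946/115257 39494778/38419; 39494778/38419 69137587/38419]
step 1: K = P̄·Hᵀ·S⁻¹ = [19148803653/112316209550 -12286486241/56158104775; -9722507244/56158104775 -15629944964/56158104775; -18423143699/56158104775 -26333565094/56158104775]
step 1: x' = x̄ + K·y = [7131577654/11231620955, -20040993864/11231620955, -15208624749/11231620955]
step 1: P' = (I − K·H)·P̄ = [263049793631/112316209550 -100808681213/56158104775 132521401877/56158104775; -100808681213/56158104775 139883543623/56158104775 -66687489142/56158104775; 132521401877/56158104775 -66687489142/56158104775 193073073793/56158104775]
step 2: x̄ = F·x = [76277075782/11231620955, -4514830888/2246324191, -697990419/118227589]
step 2: P̄ = F·P·Fᵀ + Q = [1776035260122/56158104775 84522308721/11231620955 1840318473/118227589; 84522308721/11231620955 159724445907/4492648382 13365591383/236455178; 1840318473/118227589 13365591383/236455178 24716593957/236455178]
step 2: y = z − H·x̄ = [-305180389651/11231620955, 141100705549/11231620955]
step 2: S = H·P̄·Hᵀ + R = [41957307280181/112316209550 -1836298144697/56158104775; -1836298144697/56158104775 18752046208553/56158104775]
step 2: K = P̄·Hᵀ·S⁻¹ = [2385362717448738/13890094515782669 -3023594655117780/13890094515782669; -2376181226725253/13890094515782669 -3816559334573102/13890094515782669; -4498837656455195/13890094515782669 -6438162755529130/13890094515782669]
step 2: x' = x̄ + K·y = [-8467297025318900/13890094515782669, -11299565887990541/13890094515782669, -40645228747201534/13890094515782669]
step 2: P' = (I − K·H)·P̄ = [32523412286553888/13890094515782669 -24964425648759438/13890094515782669 32724861529278006/13890094515782669; -24964425648759438/13890094515782669 34505823985192193/13890094515782669 -16629454640455181/13890094515782669; 32724861529278006/13890094515782669 -16629454640455181/13890094515782669 47520821458372211/13890094515782669]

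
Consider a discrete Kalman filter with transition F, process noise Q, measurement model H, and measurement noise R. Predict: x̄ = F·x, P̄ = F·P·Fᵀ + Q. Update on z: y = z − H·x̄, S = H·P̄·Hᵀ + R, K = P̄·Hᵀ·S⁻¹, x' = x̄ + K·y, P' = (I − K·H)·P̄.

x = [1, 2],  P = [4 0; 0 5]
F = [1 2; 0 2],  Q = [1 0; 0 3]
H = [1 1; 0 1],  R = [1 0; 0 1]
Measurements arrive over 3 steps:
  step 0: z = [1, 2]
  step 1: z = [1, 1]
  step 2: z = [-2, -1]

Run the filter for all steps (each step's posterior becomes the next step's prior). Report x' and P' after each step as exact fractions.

step 0: x̄ = F·x = [5, 4]
step 0: P̄ = F·P·Fᵀ + Q = [25 20; 20 23]
step 0: y = z − H·x̄ = [-8, -2]
step 0: S = H·P̄·Hᵀ + R = [89 43; 43 24]
step 0: K = P̄·Hᵀ·S⁻¹ = [220/287 -155/287; 43/287 198/287]
step 0: x' = x̄ + K·y = [-15/287, 408/287]
step 0: P' = (I − K·H)·P̄ = [375/287 -155/287; -155/287 198/287]
step 1: x̄ = F·x = [801/287, 816/287]
step 1: P̄ = F·P·Fᵀ + Q = [834/287 482/287; 482/287 1653/287]
step 1: y = z − H·x̄ = [-190/41, -529/287]
step 1: S = H·P̄·Hᵀ + R = [534/41 305/41; 305/41 1940/287]
step 1: K = P̄·Hᵀ·S⁻¹ = [1062/1877 -3512/9385; 427/1877 5647/9385]
step 1: x' = x̄ + K·y = [8059/9385, 6381/9385]
step 1: P' = (I − K·H)·P̄ = [8822/9385 -3512/9385; -3512/9385 5647/9385]
step 2: x̄ = F·x = [20821/9385, 12762/9385]
step 2: P̄ = F·P·Fᵀ + Q = [26747/9385 15564/9385; 15564/9385 50743/9385]
step 2: y = z − H·x̄ = [-52353/9385, -22147/9385]
step 2: S = H·P̄·Hᵀ + R = [118003/9385 66307/9385; 66307/9385 60128/9385]
step 2: K = P̄·Hᵀ·S⁻¹ = [161116/287551 -103241/287551; 66307/287551 169548/287551]
step 2: x' = x̄ + K·y = [-17190/287551, -378969/287551]
step 2: P' = (I − K·H)·P̄ = [264357/287551 -103241/287551; -103241/287551 169548/287551]

step 0: x' = [-15/287, 408/287], P' = [375/287 -155/287; -155/287 198/287]
step 1: x' = [8059/9385, 6381/9385], P' = [8822/9385 -3512/9385; -3512/9385 5647/9385]
step 2: x' = [-17190/287551, -378969/287551], P' = [264357/287551 -103241/287551; -103241/287551 169548/287551]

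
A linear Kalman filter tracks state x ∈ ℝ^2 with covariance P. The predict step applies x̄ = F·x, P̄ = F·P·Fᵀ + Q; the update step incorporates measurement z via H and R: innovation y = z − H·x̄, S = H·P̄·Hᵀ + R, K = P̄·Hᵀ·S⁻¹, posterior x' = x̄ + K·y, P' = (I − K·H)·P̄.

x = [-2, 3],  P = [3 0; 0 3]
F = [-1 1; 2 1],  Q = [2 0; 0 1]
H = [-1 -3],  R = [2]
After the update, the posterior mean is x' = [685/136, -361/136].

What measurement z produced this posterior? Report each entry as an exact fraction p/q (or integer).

x̄ = F·x = [5, -1]
P̄ = F·P·Fᵀ + Q = [8 -3; -3 16]
S = H·P̄·Hᵀ + R = [136]
K = P̄·Hᵀ·S⁻¹ = [1/136; -45/136]
x' − x̄ = [5/136, -225/136] = K·y
y = (KᵀK)⁻¹·Kᵀ·(x' − x̄) = [5]
z = y + H·x̄ = [5] + [-2] = [3]

z = [3]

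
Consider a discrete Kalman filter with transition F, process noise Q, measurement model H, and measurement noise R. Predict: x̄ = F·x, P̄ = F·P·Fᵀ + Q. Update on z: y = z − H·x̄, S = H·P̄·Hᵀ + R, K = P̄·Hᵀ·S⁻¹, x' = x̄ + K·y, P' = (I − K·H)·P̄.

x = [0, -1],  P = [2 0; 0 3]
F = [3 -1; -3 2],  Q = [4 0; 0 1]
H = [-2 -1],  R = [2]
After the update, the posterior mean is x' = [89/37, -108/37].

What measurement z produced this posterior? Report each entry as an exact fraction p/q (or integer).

z = [-2]

x̄ = F·x = [1, -2]
P̄ = F·P·Fᵀ + Q = [25 -24; -24 31]
S = H·P̄·Hᵀ + R = [37]
K = P̄·Hᵀ·S⁻¹ = [-26/37; 17/37]
x' − x̄ = [52/37, -34/37] = K·y
y = (KᵀK)⁻¹·Kᵀ·(x' − x̄) = [-2]
z = y + H·x̄ = [-2] + [0] = [-2]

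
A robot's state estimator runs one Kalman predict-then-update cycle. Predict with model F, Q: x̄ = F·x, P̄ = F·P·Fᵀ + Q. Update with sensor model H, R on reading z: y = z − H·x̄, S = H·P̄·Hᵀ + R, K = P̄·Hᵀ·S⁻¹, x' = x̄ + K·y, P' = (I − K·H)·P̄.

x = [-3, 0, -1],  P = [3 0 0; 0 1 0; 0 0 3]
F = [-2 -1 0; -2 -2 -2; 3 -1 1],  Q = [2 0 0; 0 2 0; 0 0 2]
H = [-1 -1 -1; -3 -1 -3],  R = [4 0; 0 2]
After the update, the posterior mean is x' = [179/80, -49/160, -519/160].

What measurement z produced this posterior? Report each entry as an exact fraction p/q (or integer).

x̄ = F·x = [6, 8, -10]
P̄ = F·P·Fᵀ + Q = [15 14 -17; 14 30 -22; -17 -22 33]
S = H·P̄·Hᵀ + R = [32 40; 40 110]
K = P̄·Hᵀ·S⁻¹ = [-25/48 7/60; -109/96 43/120; 85/96 -67/120]
x' − x̄ = [-301/80, -1329/160, 1081/160] = K·y
y = (KᵀK)⁻¹·Kᵀ·(x' − x̄) = [7, -1]
z = y + H·x̄ = [7, -1] + [-4, 4] = [3, 3]

z = [3, 3]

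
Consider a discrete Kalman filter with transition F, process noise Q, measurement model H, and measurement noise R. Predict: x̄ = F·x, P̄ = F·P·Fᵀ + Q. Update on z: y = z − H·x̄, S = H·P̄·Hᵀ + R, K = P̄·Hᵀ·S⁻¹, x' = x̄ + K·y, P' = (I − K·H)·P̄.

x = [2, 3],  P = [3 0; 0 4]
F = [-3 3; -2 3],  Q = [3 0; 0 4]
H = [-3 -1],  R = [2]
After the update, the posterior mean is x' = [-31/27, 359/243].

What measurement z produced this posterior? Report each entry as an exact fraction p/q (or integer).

z = [2]

x̄ = F·x = [3, 5]
P̄ = F·P·Fᵀ + Q = [66 54; 54 52]
S = H·P̄·Hᵀ + R = [972]
K = P̄·Hᵀ·S⁻¹ = [-7/27; -107/486]
x' − x̄ = [-112/27, -856/243] = K·y
y = (KᵀK)⁻¹·Kᵀ·(x' − x̄) = [16]
z = y + H·x̄ = [16] + [-14] = [2]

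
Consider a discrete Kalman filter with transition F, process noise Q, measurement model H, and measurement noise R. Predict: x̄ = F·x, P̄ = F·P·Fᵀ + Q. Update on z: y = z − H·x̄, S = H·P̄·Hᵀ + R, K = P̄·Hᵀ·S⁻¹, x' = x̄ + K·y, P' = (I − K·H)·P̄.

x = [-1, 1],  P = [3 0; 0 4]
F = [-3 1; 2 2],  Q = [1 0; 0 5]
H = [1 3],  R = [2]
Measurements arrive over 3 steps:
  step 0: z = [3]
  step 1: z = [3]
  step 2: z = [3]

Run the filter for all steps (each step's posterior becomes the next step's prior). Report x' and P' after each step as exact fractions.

step 0: x' = [1082/271, -89/271], P' = [8668/271 -2888/271; -2888/271 1022/271]
step 1: x' = [-59720/9901, 30411/9901], P' = [5783967/19802 -1940391/19802; -1940391/19802 655211/19802]
step 2: x' = [20399160/903779, -5894603/903779], P' = [1916622949/1807558 -643048445/1807558; -643048445/1807558 216138137/1807558]

step 0: x̄ = F·x = [4, 0]
step 0: P̄ = F·P·Fᵀ + Q = [32 -10; -10 33]
step 0: y = z − H·x̄ = [-1]
step 0: S = H·P̄·Hᵀ + R = [271]
step 0: K = P̄·Hᵀ·S⁻¹ = [2/271; 89/271]
step 0: x' = x̄ + K·y = [1082/271, -89/271]
step 0: P' = (I − K·H)·P̄ = [8668/271 -2888/271; -2888/271 1022/271]
step 1: x̄ = F·x = [-3335/271, 1986/271]
step 1: P̄ = F·P·Fᵀ + Q = [96633/271 -38412/271; -38412/271 17011/271]
step 1: y = z − H·x̄ = [-1810/271]
step 1: S = H·P̄·Hᵀ + R = [19802/271]
step 1: K = P̄·Hᵀ·S⁻¹ = [-18603/19802; 12621/19802]
step 1: x' = x̄ + K·y = [-59720/9901, 30411/9901]
step 1: P' = (I − K·H)·P̄ = [5783967/19802 -1940391/19802; -1940391/19802 655211/19802]
step 2: x̄ = F·x = [209571/9901, -58618/9901]
step 2: P̄ = F·P·Fᵀ + Q = [32186531/9901 -12815908/9901; -12815908/9901 5166297/9901]
step 2: y = z − H·x̄ = [-4014/9901]
step 2: S = H·P̄·Hᵀ + R = [1807558/9901]
step 2: K = P̄·Hᵀ·S⁻¹ = [-6261193/1807558; 2682983/1807558]
step 2: x' = x̄ + K·y = [20399160/903779, -5894603/903779]
step 2: P' = (I − K·H)·P̄ = [1916622949/1807558 -643048445/1807558; -643048445/1807558 216138137/1807558]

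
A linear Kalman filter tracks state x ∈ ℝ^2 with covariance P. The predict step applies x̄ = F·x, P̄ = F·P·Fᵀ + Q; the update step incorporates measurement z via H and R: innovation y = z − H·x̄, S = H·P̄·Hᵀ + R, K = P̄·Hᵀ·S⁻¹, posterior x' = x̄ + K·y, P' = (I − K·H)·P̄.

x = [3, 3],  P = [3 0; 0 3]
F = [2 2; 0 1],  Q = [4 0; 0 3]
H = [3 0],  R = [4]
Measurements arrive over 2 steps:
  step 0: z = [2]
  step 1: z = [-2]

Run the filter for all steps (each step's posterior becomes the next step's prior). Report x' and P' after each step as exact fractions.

step 0: x' = [27/32, 39/64], P' = [7/16 3/32; 3/32 303/64]
step 1: x' = [-2256/3727, -2697/3727], P' = [1628/3727 618/3727; 618/3727 15399/3727]

step 0: x̄ = F·x = [12, 3]
step 0: P̄ = F·P·Fᵀ + Q = [28 6; 6 6]
step 0: y = z − H·x̄ = [-34]
step 0: S = H·P̄·Hᵀ + R = [256]
step 0: K = P̄·Hᵀ·S⁻¹ = [21/64; 9/128]
step 0: x' = x̄ + K·y = [27/32, 39/64]
step 0: P' = (I − K·H)·P̄ = [7/16 3/32; 3/32 303/64]
step 1: x̄ = F·x = [93/32, 39/64]
step 1: P̄ = F·P·Fᵀ + Q = [407/16 309/32; 309/32 495/64]
step 1: y = z − H·x̄ = [-343/32]
step 1: S = H·P̄·Hᵀ + R = [3727/16]
step 1: K = P̄·Hᵀ·S⁻¹ = [1221/3727; 927/7454]
step 1: x' = x̄ + K·y = [-2256/3727, -2697/3727]
step 1: P' = (I − K·H)·P̄ = [1628/3727 618/3727; 618/3727 15399/3727]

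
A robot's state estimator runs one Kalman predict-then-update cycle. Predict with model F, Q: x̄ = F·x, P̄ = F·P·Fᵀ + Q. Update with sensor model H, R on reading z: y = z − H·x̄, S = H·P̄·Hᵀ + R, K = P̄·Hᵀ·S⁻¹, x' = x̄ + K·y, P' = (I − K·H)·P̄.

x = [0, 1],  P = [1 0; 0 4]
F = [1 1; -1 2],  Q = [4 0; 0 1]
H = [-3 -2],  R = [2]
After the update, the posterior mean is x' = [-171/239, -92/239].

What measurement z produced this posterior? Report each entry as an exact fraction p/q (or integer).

x̄ = F·x = [1, 2]
P̄ = F·P·Fᵀ + Q = [9 7; 7 18]
S = H·P̄·Hᵀ + R = [239]
K = P̄·Hᵀ·S⁻¹ = [-41/239; -57/239]
x' − x̄ = [-410/239, -570/239] = K·y
y = (KᵀK)⁻¹·Kᵀ·(x' − x̄) = [10]
z = y + H·x̄ = [10] + [-7] = [3]

z = [3]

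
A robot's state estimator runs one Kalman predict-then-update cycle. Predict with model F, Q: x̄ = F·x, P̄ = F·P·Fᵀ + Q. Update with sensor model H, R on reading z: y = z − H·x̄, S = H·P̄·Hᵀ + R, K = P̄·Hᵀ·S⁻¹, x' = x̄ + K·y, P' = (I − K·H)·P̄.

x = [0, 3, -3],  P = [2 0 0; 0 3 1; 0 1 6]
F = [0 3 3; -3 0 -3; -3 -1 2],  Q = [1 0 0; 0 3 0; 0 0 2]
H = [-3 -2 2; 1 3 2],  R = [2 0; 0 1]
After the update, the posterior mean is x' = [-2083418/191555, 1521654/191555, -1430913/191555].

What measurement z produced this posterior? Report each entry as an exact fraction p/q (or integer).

x̄ = F·x = [0, 9, -9]
P̄ = F·P·Fᵀ + Q = [100 -63 30; -63 75 -15; 30 -15 43]
S = H·P̄·Hᵀ + R = [378 -35; -35 510]
K = P̄·Hᵀ·S⁻¹ = [-11831/38311 -2136/27365; 1842/38311 7173/27365; 3149/38311 3964/27365]
x' − x̄ = [-2083418/191555, -202341/191555, 293082/191555] = K·y
y = (KᵀK)⁻¹·Kᵀ·(x' − x̄) = [38, -11]
z = y + H·x̄ = [38, -11] + [-36, 9] = [2, -2]

z = [2, -2]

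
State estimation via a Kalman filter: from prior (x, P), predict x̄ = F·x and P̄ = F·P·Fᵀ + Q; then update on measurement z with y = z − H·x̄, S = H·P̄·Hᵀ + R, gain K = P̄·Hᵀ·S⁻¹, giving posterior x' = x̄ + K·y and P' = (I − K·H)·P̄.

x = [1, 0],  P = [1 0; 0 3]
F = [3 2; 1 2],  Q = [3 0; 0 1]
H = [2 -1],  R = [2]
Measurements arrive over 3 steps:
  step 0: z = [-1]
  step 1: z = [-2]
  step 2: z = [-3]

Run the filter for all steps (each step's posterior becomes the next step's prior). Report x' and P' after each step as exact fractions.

step 0: x̄ = F·x = [3, 1]
step 0: P̄ = F·P·Fᵀ + Q = [24 15; 15 14]
step 0: y = z − H·x̄ = [-6]
step 0: S = H·P̄·Hᵀ + R = [52]
step 0: K = P̄·Hᵀ·S⁻¹ = [33/52; 4/13]
step 0: x' = x̄ + K·y = [-21/26, -11/13]
step 0: P' = (I − K·H)·P̄ = [159/52 63/13; 63/13 118/13]
step 1: x̄ = F·x = [-107/26, -5/2]
step 1: P̄ = F·P·Fᵀ + Q = [6499/52 337/4; 337/4 239/4]
step 1: y = z − H·x̄ = [97/26]
step 1: S = H·P̄·Hᵀ + R = [11683/52]
step 1: K = P̄·Hᵀ·S⁻¹ = [1231/1669; 5655/11683]
step 1: x' = x̄ + K·y = [-2276/1669, -8110/11683]
step 1: P' = (I − K·H)·P̄ = [4602/1669 6742/1669; 6742/1669 83078/11683]
step 2: x̄ = F·x = [-64016/11683, -32152/11683]
step 2: P̄ = F·P·Fᵀ + Q = [1223615/11683 806506/11683; 806506/11683 564985/11683]
step 2: y = z − H·x̄ = [60831/11683]
step 2: S = H·P̄·Hᵀ + R = [2256787/11683]
step 2: K = P̄·Hᵀ·S⁻¹ = [1640724/2256787; 1048027/2256787]
step 2: x' = x̄ + K·y = [-3822956/2256787, -753889/2256787]
step 2: P' = (I − K·H)·P̄ = [5945663/2256787 8609878/2256787; 8609878/2256787 15123702/2256787]

step 0: x' = [-21/26, -11/13], P' = [159/52 63/13; 63/13 118/13]
step 1: x' = [-2276/1669, -8110/11683], P' = [4602/1669 6742/1669; 6742/1669 83078/11683]
step 2: x' = [-3822956/2256787, -753889/2256787], P' = [5945663/2256787 8609878/2256787; 8609878/2256787 15123702/2256787]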